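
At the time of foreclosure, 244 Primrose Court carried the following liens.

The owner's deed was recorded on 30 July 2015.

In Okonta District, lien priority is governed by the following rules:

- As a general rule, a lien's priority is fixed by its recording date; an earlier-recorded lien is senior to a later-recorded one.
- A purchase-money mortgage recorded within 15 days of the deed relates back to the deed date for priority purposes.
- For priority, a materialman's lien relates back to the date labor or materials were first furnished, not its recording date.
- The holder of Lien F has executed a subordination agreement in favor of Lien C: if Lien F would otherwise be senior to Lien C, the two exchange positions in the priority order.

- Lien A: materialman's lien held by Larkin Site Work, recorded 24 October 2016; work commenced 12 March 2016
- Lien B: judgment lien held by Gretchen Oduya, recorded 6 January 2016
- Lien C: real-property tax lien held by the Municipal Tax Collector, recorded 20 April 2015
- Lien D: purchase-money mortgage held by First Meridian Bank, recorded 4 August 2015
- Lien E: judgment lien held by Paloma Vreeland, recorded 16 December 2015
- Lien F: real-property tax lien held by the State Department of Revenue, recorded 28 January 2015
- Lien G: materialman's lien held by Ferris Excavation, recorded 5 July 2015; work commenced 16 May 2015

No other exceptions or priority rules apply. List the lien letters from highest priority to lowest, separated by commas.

C, F, G, D, E, B, A

Effective dates: A relates back to 12 March 2016 (work commenced); D's effective date is the deed date, 30 July 2015; G is treated as recorded 16 May 2015, the work-commencement date.
Sorted by effective date: F (28 January 2015), C (20 April 2015), G (16 May 2015), D (30 July 2015), E (16 December 2015), B (6 January 2016), A (12 March 2016).
F is senior to C before the subordination, so the two trade places.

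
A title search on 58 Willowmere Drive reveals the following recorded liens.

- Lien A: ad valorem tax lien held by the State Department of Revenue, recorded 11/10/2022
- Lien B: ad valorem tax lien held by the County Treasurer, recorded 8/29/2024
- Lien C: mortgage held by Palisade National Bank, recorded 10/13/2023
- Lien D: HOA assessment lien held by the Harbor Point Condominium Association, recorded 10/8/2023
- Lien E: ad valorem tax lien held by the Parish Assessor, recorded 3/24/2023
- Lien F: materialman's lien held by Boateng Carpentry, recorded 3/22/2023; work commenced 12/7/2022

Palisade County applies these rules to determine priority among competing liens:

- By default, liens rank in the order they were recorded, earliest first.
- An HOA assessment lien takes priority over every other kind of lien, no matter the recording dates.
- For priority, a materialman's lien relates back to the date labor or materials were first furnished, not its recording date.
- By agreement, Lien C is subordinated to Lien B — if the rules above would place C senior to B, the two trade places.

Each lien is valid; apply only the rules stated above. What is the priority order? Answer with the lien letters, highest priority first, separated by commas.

D, A, F, E, B, C

First, effective dates: F relates back to 12/7/2022 (work commenced).
D is an HOA assessment lien and takes priority over every other lien.
The other liens, earliest effective date first: A (11/10/2022), F (12/7/2022), E (3/24/2023), C (10/13/2023), B (8/29/2024).
The subordination applies — C was senior to B — so C and B swap.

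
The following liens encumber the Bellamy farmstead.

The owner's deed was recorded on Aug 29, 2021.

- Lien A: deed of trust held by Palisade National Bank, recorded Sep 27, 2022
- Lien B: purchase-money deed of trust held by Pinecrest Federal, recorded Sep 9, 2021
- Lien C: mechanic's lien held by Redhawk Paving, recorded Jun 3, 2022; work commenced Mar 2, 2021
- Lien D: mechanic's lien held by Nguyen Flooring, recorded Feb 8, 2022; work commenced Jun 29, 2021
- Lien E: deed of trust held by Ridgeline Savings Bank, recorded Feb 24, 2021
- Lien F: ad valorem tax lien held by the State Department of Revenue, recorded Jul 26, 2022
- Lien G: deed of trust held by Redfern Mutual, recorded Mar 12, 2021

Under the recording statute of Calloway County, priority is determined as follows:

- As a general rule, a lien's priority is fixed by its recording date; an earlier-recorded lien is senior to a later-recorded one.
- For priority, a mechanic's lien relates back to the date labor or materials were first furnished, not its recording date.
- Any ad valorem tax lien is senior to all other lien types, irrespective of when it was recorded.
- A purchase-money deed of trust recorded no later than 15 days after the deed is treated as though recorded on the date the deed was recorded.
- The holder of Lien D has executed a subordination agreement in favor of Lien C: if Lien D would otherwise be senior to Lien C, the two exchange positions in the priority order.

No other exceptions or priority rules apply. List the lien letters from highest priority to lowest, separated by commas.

F, E, C, G, D, B, A

Effective dates after the stated exceptions: B was recorded within the 15-day window, so its effective date is the deed date Aug 29, 2021; C is treated as recorded Mar 2, 2021, the work-commencement date; D is treated as recorded Jun 29, 2021, the work-commencement date.
F is an ad valorem tax lien and takes priority over every other lien.
The other liens, earliest effective date first: E (Feb 24, 2021), C (Mar 2, 2021), G (Mar 12, 2021), D (Jun 29, 2021), B (Aug 29, 2021), A (Sep 27, 2022).
Since D is not senior to C, the subordination leaves the order unchanged.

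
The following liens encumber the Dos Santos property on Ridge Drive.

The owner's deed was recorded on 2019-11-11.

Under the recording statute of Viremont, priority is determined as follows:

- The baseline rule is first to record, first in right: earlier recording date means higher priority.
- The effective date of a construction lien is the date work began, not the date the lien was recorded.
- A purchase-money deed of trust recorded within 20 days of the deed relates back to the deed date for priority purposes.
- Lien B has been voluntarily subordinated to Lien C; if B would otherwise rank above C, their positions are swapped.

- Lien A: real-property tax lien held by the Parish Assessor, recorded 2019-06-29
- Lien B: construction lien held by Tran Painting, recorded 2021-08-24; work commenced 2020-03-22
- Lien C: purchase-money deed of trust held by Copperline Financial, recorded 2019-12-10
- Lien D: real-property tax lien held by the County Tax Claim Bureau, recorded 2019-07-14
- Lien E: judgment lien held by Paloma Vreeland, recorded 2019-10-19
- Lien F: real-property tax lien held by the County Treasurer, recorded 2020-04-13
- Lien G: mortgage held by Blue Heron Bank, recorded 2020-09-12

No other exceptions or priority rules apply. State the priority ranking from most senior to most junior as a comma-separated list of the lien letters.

A, D, E, C, B, F, G

Adjusting effective dates: B is treated as recorded 2020-03-22, the work-commencement date; C missed the 20-day window (29 days after the deed), so its recording date stands.
By effective date: A (2019-06-29), D (2019-07-14), E (2019-10-19), C (2019-12-10), B (2020-03-22), F (2020-04-13), G (2020-09-12).
B already ranks below C; the subordination has no effect.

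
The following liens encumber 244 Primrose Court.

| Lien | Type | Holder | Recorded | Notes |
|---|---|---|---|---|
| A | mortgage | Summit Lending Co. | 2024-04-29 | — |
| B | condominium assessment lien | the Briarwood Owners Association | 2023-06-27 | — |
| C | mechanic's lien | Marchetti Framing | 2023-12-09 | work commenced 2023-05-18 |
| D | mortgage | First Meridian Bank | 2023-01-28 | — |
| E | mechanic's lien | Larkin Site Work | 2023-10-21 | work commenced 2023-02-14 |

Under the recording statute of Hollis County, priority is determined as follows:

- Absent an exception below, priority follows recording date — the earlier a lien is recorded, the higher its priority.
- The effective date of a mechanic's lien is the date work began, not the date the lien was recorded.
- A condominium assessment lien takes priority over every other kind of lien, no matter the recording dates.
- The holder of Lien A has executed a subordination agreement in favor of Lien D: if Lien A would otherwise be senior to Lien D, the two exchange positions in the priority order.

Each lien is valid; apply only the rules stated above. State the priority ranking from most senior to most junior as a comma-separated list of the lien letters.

Effective dates: C is treated as recorded 2023-05-18, the work-commencement date; E's effective date is 2023-02-14, when work began.
B is a condominium assessment lien, so it outranks all other liens regardless of date.
Among the remaining liens, by effective date: D (2023-01-28), E (2023-02-14), C (2023-05-18), A (2024-04-29).
Since A is not senior to D, the subordination leaves the order unchanged.

B, D, E, C, A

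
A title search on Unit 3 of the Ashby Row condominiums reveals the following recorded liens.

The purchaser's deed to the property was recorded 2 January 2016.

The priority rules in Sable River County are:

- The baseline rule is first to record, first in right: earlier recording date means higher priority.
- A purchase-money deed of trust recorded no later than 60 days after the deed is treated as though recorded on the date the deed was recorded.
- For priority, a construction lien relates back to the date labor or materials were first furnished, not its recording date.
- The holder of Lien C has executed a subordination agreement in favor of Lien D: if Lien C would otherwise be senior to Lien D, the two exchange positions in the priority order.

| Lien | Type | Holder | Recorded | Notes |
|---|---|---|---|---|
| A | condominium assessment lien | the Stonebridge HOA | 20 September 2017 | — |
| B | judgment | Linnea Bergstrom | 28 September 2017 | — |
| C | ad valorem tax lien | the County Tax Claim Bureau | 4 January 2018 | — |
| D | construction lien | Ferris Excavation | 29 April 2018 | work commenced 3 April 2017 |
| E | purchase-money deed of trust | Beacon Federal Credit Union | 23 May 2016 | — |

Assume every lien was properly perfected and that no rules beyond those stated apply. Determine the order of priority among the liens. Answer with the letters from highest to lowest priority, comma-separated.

Effective dates: D's effective date is 3 April 2017, when work began; E missed the 60-day window (142 days after the deed), so its recording date stands.
By effective date: E (23 May 2016), D (3 April 2017), A (20 September 2017), B (28 September 2017), C (4 January 2018).
Since C is not senior to D, the subordination leaves the order unchanged.

E, D, A, B, C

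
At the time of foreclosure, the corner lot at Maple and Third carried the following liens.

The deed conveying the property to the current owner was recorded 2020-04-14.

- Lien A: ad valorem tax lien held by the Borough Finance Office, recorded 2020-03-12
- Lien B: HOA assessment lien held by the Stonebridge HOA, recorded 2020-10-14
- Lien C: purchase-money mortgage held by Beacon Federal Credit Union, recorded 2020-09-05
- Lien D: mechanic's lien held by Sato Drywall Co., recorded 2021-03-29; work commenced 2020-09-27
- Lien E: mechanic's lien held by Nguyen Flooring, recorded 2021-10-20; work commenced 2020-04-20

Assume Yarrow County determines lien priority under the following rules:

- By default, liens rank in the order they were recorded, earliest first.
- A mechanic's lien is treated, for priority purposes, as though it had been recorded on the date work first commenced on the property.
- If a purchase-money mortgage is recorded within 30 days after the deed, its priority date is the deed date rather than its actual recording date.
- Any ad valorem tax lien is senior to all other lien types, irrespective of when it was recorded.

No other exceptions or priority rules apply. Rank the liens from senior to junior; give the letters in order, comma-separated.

A, E, C, D, B

Effective dates after the stated exceptions: C was recorded 144 days after the deed, outside the 30-day window, so it keeps its recording date; D relates back to 2020-09-27 (work commenced); E's effective date is 2020-04-20, when work began.
A is an ad valorem tax lien, so it outranks all other liens regardless of date.
Remaining liens by effective date: E (2020-04-20), C (2020-09-05), D (2020-09-27), B (2020-10-14).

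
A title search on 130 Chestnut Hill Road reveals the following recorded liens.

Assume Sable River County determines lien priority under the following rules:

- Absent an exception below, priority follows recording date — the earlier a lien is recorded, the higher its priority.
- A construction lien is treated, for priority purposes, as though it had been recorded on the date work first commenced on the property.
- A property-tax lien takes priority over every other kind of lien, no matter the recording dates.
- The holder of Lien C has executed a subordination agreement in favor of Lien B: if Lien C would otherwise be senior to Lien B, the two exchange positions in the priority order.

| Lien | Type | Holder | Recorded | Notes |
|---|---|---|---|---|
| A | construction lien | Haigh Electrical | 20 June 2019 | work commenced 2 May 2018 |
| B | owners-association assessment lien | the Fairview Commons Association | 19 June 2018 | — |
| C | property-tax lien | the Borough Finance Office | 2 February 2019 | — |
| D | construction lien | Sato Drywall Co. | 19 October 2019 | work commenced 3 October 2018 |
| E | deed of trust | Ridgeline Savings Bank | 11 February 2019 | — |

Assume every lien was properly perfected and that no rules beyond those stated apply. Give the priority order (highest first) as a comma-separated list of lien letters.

First, effective dates: A relates back to 2 May 2018 (work commenced); D relates back to 3 October 2018 (work commenced).
C is a property-tax lien, so it outranks all other liens regardless of date.
Remaining liens by effective date: A (2 May 2018), B (19 June 2018), D (3 October 2018), E (11 February 2019).
C would otherwise be senior to B, so under the subordination agreement C and B exchange positions.

B, A, C, D, E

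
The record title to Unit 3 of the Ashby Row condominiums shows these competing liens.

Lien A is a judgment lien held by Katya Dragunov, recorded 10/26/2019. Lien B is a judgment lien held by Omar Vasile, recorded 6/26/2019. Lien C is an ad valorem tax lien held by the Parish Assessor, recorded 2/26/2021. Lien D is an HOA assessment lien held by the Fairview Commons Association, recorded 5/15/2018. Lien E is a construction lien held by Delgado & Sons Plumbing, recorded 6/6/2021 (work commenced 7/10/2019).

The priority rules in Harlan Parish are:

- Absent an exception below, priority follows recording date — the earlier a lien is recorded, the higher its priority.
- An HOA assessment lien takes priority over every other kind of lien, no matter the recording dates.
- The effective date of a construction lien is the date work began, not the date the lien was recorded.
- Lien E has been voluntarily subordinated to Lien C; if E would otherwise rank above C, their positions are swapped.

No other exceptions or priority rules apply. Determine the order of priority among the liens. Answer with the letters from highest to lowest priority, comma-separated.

Effective dates: E is treated as recorded 7/10/2019, the work-commencement date.
D, as an HOA assessment lien, has superpriority and ranks first.
Ordering the rest by effective date: B (6/26/2019), E (7/10/2019), A (10/26/2019), C (2/26/2021).
The subordination applies — E was senior to C — so E and C swap.

D, B, C, A, E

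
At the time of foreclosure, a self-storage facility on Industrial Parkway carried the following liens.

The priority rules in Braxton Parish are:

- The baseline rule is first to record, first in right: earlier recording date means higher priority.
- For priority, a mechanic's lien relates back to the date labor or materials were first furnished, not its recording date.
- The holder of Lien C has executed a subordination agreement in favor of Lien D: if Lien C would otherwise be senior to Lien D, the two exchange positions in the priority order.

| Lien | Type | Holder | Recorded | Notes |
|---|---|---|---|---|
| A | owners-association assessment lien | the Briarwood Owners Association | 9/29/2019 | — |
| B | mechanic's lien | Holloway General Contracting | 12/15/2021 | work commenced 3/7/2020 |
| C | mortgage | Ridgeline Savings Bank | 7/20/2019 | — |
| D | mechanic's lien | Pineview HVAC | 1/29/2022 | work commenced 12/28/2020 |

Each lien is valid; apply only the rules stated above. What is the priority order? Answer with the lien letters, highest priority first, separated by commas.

First, effective dates: B relates back to 3/7/2020 (work commenced); D's effective date is 12/28/2020, when work began.
Ordering by effective date: C (7/20/2019), A (9/29/2019), B (3/7/2020), D (12/28/2020).
C is senior to D before the subordination, so the two trade places.

D, A, B, C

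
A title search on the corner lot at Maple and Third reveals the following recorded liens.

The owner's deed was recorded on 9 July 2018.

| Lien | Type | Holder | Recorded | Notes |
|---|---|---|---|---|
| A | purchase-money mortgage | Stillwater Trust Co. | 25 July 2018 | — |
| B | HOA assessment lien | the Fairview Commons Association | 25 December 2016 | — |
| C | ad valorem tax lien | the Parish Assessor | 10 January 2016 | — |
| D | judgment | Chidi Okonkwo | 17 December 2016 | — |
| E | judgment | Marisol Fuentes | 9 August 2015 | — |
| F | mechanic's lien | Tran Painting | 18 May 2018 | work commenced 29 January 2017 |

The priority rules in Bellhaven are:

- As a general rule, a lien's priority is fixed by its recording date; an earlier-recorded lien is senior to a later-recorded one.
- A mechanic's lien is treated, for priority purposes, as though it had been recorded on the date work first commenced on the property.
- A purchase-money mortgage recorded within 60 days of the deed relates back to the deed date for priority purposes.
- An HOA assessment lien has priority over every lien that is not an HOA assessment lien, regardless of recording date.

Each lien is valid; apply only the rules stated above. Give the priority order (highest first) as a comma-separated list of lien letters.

B, E, C, D, F, A

Adjusting effective dates: A's effective date is the deed date, 9 July 2018; F is treated as recorded 29 January 2017, the work-commencement date.
B is an HOA assessment lien and takes priority over every other lien.
Remaining liens by effective date: E (9 August 2015), C (10 January 2016), D (17 December 2016), F (29 January 2017), A (9 July 2018).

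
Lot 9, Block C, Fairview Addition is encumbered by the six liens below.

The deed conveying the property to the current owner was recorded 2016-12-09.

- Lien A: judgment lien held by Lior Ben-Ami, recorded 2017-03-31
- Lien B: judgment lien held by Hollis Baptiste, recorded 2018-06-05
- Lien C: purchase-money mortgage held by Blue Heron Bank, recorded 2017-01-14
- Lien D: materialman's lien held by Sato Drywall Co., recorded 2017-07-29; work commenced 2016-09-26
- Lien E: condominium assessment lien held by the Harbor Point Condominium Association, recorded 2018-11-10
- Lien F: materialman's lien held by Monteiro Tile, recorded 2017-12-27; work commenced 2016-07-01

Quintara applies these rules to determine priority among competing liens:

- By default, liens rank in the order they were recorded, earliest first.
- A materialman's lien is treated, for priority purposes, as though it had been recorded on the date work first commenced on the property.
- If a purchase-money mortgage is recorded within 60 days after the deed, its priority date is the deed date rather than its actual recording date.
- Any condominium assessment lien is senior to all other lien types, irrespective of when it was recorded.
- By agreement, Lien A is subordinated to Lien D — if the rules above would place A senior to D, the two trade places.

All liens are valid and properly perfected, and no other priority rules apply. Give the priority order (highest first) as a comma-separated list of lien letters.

Effective dates: C relates back to the deed date 2016-12-09; D's effective date is 2016-09-26, when work began; F relates back to 2016-07-01 (work commenced).
E is a condominium assessment lien and takes priority over every other lien.
Ordering the rest by effective date: F (2016-07-01), D (2016-09-26), C (2016-12-09), A (2017-03-31), B (2018-06-05).
Since A is not senior to D, the subordination leaves the order unchanged.

E, F, D, C, A, B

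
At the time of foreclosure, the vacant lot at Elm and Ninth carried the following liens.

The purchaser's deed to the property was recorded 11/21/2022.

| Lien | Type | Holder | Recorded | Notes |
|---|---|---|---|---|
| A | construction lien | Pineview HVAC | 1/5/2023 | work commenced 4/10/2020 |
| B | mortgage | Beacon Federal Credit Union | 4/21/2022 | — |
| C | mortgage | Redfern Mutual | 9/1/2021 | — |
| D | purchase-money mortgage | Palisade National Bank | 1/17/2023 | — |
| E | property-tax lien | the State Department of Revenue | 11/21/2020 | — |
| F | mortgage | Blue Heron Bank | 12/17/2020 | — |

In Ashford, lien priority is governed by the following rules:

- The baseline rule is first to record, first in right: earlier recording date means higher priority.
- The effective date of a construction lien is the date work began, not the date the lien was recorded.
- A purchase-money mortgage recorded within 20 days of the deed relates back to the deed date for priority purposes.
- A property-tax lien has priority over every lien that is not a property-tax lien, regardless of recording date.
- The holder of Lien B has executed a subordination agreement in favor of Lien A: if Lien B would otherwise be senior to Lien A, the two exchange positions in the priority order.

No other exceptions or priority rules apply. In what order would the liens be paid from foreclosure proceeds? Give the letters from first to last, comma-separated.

First, effective dates: A relates back to 4/10/2020 (work commenced); D was recorded 57 days after the deed — beyond 20 days — so no relation-back applies.
As a property-tax lien, E is senior to every other lien.
Ordering the rest by effective date: A (4/10/2020), F (12/17/2020), C (9/1/2021), B (4/21/2022), D (1/17/2023).
B already ranks below A; the subordination has no effect.

E, A, F, C, B, D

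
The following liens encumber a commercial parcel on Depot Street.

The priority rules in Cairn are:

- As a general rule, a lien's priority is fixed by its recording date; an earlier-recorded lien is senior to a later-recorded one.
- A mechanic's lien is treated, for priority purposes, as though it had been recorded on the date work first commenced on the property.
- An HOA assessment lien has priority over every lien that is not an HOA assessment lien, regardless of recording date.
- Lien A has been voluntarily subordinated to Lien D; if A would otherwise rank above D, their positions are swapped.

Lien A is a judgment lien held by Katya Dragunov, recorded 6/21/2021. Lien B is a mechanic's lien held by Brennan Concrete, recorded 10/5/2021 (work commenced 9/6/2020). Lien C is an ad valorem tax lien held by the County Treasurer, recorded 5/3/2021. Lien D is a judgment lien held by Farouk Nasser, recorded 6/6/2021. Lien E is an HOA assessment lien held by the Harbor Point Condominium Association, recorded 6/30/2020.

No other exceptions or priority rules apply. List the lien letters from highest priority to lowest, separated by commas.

E, B, C, D, A

Adjusting effective dates: B is treated as recorded 9/6/2020, the work-commencement date.
E is an HOA assessment lien and takes priority over every other lien.
Ordering the rest by effective date: B (9/6/2020), C (5/3/2021), D (6/6/2021), A (6/21/2021).
A is already junior to D, so the subordination agreement changes nothing.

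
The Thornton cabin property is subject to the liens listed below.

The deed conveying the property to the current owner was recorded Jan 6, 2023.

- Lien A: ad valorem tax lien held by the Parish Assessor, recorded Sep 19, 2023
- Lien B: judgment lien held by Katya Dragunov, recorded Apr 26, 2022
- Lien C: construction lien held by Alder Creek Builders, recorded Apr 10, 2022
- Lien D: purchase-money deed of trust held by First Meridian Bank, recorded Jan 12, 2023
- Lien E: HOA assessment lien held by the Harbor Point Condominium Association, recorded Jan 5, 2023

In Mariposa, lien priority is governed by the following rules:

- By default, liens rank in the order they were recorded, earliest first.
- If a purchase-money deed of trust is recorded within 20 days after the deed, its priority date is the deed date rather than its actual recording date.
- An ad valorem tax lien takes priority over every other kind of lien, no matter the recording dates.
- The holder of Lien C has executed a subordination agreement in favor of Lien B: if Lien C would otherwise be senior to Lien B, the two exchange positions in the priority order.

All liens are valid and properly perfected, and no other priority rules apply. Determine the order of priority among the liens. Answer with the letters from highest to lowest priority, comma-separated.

A, B, C, E, D

First, effective dates: D was recorded within the 20-day window, so its effective date is the deed date Jan 6, 2023.
As an ad valorem tax lien, A is senior to every other lien.
Remaining liens by effective date: C (Apr 10, 2022), B (Apr 26, 2022), E (Jan 5, 2023), D (Jan 6, 2023).
C would otherwise be senior to B, so under the subordination agreement C and B exchange positions.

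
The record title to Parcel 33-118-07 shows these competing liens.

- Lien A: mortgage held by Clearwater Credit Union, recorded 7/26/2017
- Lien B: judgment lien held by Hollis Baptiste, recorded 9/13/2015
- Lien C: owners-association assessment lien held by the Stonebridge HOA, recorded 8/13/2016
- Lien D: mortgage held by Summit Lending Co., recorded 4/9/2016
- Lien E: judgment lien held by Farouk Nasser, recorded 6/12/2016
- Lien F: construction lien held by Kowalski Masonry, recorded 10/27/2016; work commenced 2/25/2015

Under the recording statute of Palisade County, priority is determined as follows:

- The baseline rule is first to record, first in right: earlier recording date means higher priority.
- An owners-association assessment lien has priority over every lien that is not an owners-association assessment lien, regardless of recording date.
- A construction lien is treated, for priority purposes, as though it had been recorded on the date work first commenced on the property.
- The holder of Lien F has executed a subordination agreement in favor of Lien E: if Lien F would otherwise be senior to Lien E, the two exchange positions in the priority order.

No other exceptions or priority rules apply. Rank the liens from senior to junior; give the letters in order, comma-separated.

First, effective dates: F's effective date is 2/25/2015, when work began.
As an owners-association assessment lien, C is senior to every other lien.
Remaining liens by effective date: F (2/25/2015), B (9/13/2015), D (4/9/2016), E (6/12/2016), A (7/26/2017).
F would otherwise be senior to E, so under the subordination agreement F and E exchange positions.

C, E, B, D, F, A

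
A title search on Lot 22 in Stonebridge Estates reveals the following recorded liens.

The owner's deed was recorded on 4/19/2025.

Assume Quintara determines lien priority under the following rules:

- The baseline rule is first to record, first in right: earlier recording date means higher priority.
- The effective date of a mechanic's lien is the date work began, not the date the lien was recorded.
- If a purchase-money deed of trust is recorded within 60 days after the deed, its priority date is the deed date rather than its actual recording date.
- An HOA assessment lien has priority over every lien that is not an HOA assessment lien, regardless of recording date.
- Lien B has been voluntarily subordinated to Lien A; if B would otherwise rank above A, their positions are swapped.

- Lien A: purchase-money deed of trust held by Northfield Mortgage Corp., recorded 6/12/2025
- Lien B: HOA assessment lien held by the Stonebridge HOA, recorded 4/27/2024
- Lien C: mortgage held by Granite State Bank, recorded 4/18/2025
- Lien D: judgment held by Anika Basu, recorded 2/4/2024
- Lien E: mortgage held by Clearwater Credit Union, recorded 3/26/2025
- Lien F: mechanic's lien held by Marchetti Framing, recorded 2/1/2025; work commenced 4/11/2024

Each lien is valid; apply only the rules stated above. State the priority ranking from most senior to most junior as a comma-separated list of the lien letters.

Effective dates: A relates back to the deed date 4/19/2025; F relates back to 4/11/2024 (work commenced).
B is an HOA assessment lien, so it outranks all other liens regardless of date.
The other liens, earliest effective date first: D (2/4/2024), F (4/11/2024), E (3/26/2025), C (4/18/2025), A (4/19/2025).
B would otherwise be senior to A, so under the subordination agreement B and A exchange positions.

A, D, F, E, C, B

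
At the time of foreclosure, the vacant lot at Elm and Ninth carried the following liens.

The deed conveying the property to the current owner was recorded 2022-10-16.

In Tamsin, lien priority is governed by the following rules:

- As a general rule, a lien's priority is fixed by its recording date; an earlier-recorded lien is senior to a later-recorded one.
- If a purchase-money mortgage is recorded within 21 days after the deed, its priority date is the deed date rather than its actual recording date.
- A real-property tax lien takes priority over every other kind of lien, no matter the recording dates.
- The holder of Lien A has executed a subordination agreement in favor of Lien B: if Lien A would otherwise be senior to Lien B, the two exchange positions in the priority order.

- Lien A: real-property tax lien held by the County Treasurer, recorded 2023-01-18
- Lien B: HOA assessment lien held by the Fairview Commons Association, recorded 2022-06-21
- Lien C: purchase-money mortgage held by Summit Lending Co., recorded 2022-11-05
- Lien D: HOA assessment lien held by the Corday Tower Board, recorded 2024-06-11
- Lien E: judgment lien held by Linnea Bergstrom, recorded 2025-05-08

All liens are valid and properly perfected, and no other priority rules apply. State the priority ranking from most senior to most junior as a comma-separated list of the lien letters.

B, A, C, D, E

First, effective dates: C was recorded within the 21-day window, so its effective date is the deed date 2022-10-16.
A is a real-property tax lien, so it outranks all other liens regardless of date.
Among the remaining liens, by effective date: B (2022-06-21), C (2022-10-16), D (2024-06-11), E (2025-05-08).
A is senior to B before the subordination, so the two trade places.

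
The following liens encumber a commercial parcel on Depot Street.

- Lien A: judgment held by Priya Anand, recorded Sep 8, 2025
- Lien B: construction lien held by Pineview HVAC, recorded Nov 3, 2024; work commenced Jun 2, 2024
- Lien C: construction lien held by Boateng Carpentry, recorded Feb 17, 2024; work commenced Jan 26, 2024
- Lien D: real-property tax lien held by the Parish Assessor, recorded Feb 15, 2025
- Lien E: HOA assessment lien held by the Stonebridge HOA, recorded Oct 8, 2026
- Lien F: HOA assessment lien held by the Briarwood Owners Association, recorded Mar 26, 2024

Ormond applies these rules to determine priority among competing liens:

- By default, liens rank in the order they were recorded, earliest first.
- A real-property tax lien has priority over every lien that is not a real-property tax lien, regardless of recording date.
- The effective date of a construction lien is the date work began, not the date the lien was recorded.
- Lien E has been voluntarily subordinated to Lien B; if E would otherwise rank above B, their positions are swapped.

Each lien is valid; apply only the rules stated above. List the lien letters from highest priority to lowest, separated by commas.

Adjusting effective dates: B is treated as recorded Jun 2, 2024, the work-commencement date; C is treated as recorded Jan 26, 2024, the work-commencement date.
D is a real-property tax lien, so it outranks all other liens regardless of date.
The other liens, earliest effective date first: C (Jan 26, 2024), F (Mar 26, 2024), B (Jun 2, 2024), A (Sep 8, 2025), E (Oct 8, 2026).
E already ranks below B; the subordination has no effect.

D, C, F, B, A, E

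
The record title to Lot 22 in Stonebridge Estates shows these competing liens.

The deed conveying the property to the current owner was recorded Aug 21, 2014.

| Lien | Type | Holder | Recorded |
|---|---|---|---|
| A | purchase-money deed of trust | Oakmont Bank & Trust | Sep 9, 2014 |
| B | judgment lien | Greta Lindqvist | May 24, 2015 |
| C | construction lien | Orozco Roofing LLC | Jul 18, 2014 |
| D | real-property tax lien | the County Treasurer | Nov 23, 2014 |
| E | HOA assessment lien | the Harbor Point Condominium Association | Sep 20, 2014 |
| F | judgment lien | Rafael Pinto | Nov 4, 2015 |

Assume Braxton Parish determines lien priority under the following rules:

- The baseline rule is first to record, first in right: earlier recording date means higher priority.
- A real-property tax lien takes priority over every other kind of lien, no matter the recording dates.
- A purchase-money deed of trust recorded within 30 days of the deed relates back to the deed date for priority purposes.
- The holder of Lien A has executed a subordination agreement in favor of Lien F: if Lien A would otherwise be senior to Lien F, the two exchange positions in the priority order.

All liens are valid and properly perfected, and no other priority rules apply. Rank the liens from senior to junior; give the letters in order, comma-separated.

Effective dates: A relates back to the deed date Aug 21, 2014.
As a real-property tax lien, D is senior to every other lien.
The other liens, earliest effective date first: C (Jul 18, 2014), A (Aug 21, 2014), E (Sep 20, 2014), B (May 24, 2015), F (Nov 4, 2015).
The subordination applies — A was senior to F — so A and F swap.

D, C, F, E, B, A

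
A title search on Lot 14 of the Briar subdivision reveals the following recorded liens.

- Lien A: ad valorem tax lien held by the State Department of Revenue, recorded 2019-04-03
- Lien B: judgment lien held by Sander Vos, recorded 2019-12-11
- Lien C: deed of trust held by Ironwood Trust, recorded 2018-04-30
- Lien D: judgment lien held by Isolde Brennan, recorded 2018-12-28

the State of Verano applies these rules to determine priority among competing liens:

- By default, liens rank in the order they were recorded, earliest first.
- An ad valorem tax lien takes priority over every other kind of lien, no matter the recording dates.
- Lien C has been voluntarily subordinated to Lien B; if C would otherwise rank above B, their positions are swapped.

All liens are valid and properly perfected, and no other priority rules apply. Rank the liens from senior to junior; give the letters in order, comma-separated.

A, B, D, C

As an ad valorem tax lien, A is senior to every other lien.
Ordering the rest by effective date: C (2018-04-30), D (2018-12-28), B (2019-12-11).
The subordination applies — C was senior to B — so C and B swap.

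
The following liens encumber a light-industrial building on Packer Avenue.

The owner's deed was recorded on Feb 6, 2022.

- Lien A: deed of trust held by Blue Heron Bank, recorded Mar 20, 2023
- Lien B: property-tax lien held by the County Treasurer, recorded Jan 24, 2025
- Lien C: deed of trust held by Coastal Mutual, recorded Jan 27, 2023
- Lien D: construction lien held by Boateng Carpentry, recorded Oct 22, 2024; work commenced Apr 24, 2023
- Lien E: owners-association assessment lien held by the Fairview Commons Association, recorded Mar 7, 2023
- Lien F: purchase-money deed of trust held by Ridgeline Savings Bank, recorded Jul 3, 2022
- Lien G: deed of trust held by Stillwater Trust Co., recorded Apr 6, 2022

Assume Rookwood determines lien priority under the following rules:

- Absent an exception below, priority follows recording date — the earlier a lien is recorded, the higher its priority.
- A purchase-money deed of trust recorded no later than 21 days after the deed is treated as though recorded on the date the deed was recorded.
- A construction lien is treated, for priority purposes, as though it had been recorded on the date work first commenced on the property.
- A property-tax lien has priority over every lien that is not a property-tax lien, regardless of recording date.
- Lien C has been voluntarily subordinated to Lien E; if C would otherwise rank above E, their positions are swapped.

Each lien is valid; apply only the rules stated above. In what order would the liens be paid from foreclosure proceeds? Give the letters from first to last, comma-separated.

B, G, F, E, C, A, D

Effective dates: D relates back to Apr 24, 2023 (work commenced); F was recorded 147 days after the deed — beyond 21 days — so no relation-back applies.
As a property-tax lien, B is senior to every other lien.
Remaining liens by effective date: G (Apr 6, 2022), F (Jul 3, 2022), C (Jan 27, 2023), E (Mar 7, 2023), A (Mar 20, 2023), D (Apr 24, 2023).
Because C would otherwise rank above E, the subordination swaps them.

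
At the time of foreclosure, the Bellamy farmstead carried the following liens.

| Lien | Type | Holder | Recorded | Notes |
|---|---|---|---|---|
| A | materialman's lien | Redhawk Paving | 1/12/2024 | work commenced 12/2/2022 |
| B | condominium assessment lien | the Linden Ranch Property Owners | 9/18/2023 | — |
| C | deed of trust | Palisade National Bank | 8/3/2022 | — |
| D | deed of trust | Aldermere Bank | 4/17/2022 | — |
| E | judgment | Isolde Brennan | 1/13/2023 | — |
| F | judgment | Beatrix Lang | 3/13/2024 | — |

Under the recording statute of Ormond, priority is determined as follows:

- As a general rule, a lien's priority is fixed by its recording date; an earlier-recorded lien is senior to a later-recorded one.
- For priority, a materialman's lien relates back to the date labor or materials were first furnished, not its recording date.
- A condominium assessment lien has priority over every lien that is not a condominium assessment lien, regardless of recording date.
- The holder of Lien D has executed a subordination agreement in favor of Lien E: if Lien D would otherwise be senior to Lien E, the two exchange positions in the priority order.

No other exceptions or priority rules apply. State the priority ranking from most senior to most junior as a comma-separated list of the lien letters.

Effective dates: A relates back to 12/2/2022 (work commenced).
B is a condominium assessment lien, so it outranks all other liens regardless of date.
Remaining liens by effective date: D (4/17/2022), C (8/3/2022), A (12/2/2022), E (1/13/2023), F (3/13/2024).
D would otherwise be senior to E, so under the subordination agreement D and E exchange positions.

B, E, C, A, D, F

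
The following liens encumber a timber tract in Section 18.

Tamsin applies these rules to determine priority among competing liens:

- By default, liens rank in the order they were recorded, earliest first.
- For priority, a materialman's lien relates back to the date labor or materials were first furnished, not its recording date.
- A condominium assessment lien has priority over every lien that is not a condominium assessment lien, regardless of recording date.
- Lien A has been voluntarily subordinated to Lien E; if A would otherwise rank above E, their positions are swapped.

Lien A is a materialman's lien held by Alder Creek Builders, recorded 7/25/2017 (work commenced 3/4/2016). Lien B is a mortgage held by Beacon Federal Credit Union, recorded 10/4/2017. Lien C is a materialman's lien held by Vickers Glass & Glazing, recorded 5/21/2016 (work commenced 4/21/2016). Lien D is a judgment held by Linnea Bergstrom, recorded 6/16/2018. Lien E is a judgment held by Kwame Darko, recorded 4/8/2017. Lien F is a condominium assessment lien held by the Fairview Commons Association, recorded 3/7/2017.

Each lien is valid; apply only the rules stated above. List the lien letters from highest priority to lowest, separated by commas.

Adjusting effective dates: A relates back to 3/4/2016 (work commenced); C is treated as recorded 4/21/2016, the work-commencement date.
F, as a condominium assessment lien, has superpriority and ranks first.
Ordering the rest by effective date: A (3/4/2016), C (4/21/2016), E (4/8/2017), B (10/4/2017), D (6/16/2018).
Because A would otherwise rank above E, the subordination swaps them.

F, E, C, A, B, D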